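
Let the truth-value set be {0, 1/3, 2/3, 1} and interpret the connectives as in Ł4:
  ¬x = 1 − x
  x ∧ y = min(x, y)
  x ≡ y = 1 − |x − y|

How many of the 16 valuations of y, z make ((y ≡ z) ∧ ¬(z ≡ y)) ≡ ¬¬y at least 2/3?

11

y = 0, z = 0 ↦ 1  ≥
y = 0, z = 1/3 ↦ 2/3  ≥
y = 0, z = 2/3 ↦ 2/3  ≥
y = 0, z = 1 ↦ 1  ≥
y = 1/3, z = 0 ↦ 1  ≥
y = 1/3, z = 1/3 ↦ 2/3  ≥
y = 1/3, z = 2/3 ↦ 1  ≥
y = 1/3, z = 1 ↦ 1  ≥
y = 2/3, z = 0 ↦ 2/3  ≥
y = 2/3, z = 1/3 ↦ 2/3  ≥
y = 2/3, z = 2/3 ↦ 1/3  <
y = 2/3, z = 1 ↦ 2/3  ≥
y = 1, z = 0 ↦ 0  <
y = 1, z = 1/3 ↦ 1/3  <
y = 1, z = 2/3 ↦ 1/3  <
y = 1, z = 1 ↦ 0  <
So 11 of the 16 assignments meet the threshold.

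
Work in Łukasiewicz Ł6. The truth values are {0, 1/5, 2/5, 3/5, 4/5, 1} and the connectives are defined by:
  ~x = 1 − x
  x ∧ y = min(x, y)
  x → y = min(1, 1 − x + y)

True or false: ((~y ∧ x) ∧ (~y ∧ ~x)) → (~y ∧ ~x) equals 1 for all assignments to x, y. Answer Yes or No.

At x = 3/5, y = 2/5, for instance:
~y = ~2/5 = 3/5
~y ∧ x = 3/5 ∧ 3/5 = 3/5
~y = ~2/5 = 3/5
~x = ~3/5 = 2/5
~y ∧ ~x = 3/5 ∧ 2/5 = 2/5
(~y ∧ x) ∧ (~y ∧ ~x) = 3/5 ∧ 2/5 = 2/5
((~y ∧ x) ∧ (~y ∧ ~x)) → (~y ∧ ~x) = 2/5 → 2/5 = 1
and checking the remaining 35 assignments likewise gives ≥ 1 in every case.

Yes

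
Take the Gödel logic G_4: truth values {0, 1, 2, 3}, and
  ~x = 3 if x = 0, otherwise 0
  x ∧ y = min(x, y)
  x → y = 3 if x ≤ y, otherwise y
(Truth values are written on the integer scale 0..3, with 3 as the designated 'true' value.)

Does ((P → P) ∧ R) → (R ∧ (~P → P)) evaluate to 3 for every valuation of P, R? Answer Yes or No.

No

Counterexample: take P = 0, R = 1.
P → P = 0 → 0 = 3
(P → P) ∧ R = 3 ∧ 1 = 1
~P = ~0 = 3
~P → P = 3 → 0 = 0
R ∧ (~P → P) = 1 ∧ 0 = 0
((P → P) ∧ R) → (R ∧ (~P → P)) = 1 → 0 = 0
This gives 0 ≠ 3.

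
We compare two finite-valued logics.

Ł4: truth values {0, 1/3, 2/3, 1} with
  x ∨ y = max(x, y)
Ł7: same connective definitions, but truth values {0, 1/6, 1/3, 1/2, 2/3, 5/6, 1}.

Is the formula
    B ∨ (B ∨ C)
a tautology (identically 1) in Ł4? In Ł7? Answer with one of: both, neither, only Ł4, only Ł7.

In Ł4: at B = 0, C = 0 the value is 0 — not a tautology.
In Ł7: at B = 0, C = 0 the value is 0 — not a tautology.

neither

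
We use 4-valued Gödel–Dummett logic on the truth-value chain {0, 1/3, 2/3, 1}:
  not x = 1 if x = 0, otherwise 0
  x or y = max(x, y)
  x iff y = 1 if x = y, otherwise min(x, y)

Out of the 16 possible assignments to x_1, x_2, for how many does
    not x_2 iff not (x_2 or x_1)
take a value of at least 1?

x_1 = 0, x_2 = 0 ↦ 1  ≥
x_1 = 0, x_2 = 1/3 ↦ 1  ≥
x_1 = 0, x_2 = 2/3 ↦ 1  ≥
x_1 = 0, x_2 = 1 ↦ 1  ≥
x_1 = 1/3, x_2 = 0 ↦ 0  <
x_1 = 1/3, x_2 = 1/3 ↦ 1  ≥
x_1 = 1/3, x_2 = 2/3 ↦ 1  ≥
x_1 = 1/3, x_2 = 1 ↦ 1  ≥
x_1 = 2/3, x_2 = 0 ↦ 0  <
x_1 = 2/3, x_2 = 1/3 ↦ 1  ≥
x_1 = 2/3, x_2 = 2/3 ↦ 1  ≥
x_1 = 2/3, x_2 = 1 ↦ 1  ≥
x_1 = 1, x_2 = 0 ↦ 0  <
x_1 = 1, x_2 = 1/3 ↦ 1  ≥
x_1 = 1, x_2 = 2/3 ↦ 1  ≥
x_1 = 1, x_2 = 1 ↦ 1  ≥
So 13 of the 16 assignments meet the threshold.

13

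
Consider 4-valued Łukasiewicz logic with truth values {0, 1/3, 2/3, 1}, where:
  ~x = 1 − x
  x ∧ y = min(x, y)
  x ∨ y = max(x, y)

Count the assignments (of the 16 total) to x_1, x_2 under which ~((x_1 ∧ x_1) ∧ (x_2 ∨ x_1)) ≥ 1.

4

x_1 = 0, x_2 = 0 ↦ 1  ≥
x_1 = 0, x_2 = 1/3 ↦ 1  ≥
x_1 = 0, x_2 = 2/3 ↦ 1  ≥
x_1 = 0, x_2 = 1 ↦ 1  ≥
x_1 = 1/3, x_2 = 0 ↦ 2/3  <
x_1 = 1/3, x_2 = 1/3 ↦ 2/3  <
x_1 = 1/3, x_2 = 2/3 ↦ 2/3  <
x_1 = 1/3, x_2 = 1 ↦ 2/3  <
x_1 = 2/3, x_2 = 0 ↦ 1/3  <
x_1 = 2/3, x_2 = 1/3 ↦ 1/3  <
x_1 = 2/3, x_2 = 2/3 ↦ 1/3  <
x_1 = 2/3, x_2 = 1 ↦ 1/3  <
x_1 = 1, x_2 = 0 ↦ 0  <
x_1 = 1, x_2 = 1/3 ↦ 0  <
x_1 = 1, x_2 = 2/3 ↦ 0  <
x_1 = 1, x_2 = 1 ↦ 0  <
So 4 of the 16 assignments meet the threshold.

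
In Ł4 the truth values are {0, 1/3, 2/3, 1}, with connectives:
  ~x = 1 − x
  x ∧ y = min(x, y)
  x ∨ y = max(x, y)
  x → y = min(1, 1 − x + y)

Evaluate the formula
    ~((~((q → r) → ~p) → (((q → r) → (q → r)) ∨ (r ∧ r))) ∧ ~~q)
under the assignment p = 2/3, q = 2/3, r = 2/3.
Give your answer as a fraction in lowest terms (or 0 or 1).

q → r = 2/3 → 2/3 = 1
~p = ~2/3 = 1/3
(q → r) → ~p = 1 → 1/3 = 1/3
~((q → r) → ~p) = ~1/3 = 2/3
q → r = 2/3 → 2/3 = 1
q → r = 2/3 → 2/3 = 1
(q → r) → (q → r) = 1 → 1 = 1
r ∧ r = 2/3 ∧ 2/3 = 2/3
((q → r) → (q → r)) ∨ (r ∧ r) = 1 ∨ 2/3 = 1
~((q → r) → ~p) → (((q → r) → (q → r)) ∨ (r ∧ r)) = 2/3 → 1 = 1
~q = ~2/3 = 1/3
~~q = ~1/3 = 2/3
(~((q → r) → ~p) → (((q → r) → (q → r)) ∨ (r ∧ r))) ∧ ~~q = 1 ∧ 2/3 = 2/3
~((~((q → r) → ~p) → (((q → r) → (q → r)) ∨ (r ∧ r))) ∧ ~~q) = ~2/3 = 1/3

1/3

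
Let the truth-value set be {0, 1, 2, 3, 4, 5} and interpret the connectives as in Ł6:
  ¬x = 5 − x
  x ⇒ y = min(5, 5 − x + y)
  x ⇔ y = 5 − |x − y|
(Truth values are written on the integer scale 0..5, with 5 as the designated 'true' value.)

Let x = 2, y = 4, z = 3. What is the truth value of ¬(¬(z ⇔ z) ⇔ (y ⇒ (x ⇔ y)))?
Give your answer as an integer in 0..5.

z ⇔ z = 3 ⇔ 3 = 5
¬(z ⇔ z) = ¬5 = 0
x ⇔ y = 2 ⇔ 4 = 3
y ⇒ (x ⇔ y) = 4 ⇒ 3 = 4
¬(z ⇔ z) ⇔ (y ⇒ (x ⇔ y)) = 0 ⇔ 4 = 1
¬(¬(z ⇔ z) ⇔ (y ⇒ (x ⇔ y))) = ¬1 = 4

4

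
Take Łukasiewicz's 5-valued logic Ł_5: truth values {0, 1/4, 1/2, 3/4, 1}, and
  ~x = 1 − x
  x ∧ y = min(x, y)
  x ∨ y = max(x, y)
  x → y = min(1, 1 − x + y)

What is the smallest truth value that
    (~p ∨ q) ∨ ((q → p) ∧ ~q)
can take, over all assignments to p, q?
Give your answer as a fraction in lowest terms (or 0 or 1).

1/2

Take p = 1/2, q = 1/2:
~p = ~1/2 = 1/2
~p ∨ q = 1/2 ∨ 1/2 = 1/2
q → p = 1/2 → 1/2 = 1
~q = ~1/2 = 1/2
(q → p) ∧ ~q = 1 ∧ 1/2 = 1/2
(~p ∨ q) ∨ ((q → p) ∧ ~q) = 1/2 ∨ 1/2 = 1/2
No assignment yields a value below 1/2, so this is the minimum.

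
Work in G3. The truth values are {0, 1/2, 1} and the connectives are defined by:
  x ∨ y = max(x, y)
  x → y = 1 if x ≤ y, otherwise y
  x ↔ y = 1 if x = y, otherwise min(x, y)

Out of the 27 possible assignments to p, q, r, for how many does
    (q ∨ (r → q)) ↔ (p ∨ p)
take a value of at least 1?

9

value 1: 9 assignments (counts)
value 1/2: 7 assignments
value 0: 11 assignments
So 9 of the 27 assignments meet the threshold.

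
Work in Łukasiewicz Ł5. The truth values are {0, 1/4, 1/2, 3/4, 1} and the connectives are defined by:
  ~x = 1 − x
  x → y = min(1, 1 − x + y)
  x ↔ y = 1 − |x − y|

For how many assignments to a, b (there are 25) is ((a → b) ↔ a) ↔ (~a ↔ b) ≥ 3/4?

value 1: 4 assignments (counts)
value 3/4: 8 assignments (counts)
value 1/2: 8 assignments
value 1/4: 2 assignments
value 0: 3 assignments
So 12 of the 25 assignments meet the threshold.

12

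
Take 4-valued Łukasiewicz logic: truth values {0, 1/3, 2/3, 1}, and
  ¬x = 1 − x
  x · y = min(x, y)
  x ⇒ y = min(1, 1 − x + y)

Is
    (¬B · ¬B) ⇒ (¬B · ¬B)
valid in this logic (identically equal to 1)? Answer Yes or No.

Yes

B = 0 ↦ 1
B = 1/3 ↦ 1
B = 2/3 ↦ 1
B = 1 ↦ 1
Every assignment gives a value ≥ 1.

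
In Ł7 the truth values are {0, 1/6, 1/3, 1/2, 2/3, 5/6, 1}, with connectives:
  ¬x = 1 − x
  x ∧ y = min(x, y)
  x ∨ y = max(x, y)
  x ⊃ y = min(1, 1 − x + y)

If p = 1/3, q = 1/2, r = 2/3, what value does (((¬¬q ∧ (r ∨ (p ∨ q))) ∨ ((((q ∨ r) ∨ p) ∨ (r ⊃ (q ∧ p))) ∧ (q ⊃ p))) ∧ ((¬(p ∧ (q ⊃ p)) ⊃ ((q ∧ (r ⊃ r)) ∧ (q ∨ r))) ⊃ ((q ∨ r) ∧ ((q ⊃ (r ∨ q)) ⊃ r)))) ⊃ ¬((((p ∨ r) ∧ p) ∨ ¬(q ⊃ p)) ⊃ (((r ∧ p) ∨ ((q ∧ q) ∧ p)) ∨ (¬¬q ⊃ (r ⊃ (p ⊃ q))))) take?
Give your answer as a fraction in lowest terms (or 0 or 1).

¬q = ¬1/2 = 1/2
¬¬q = ¬1/2 = 1/2
p ∨ q = 1/3 ∨ 1/2 = 1/2
r ∨ (p ∨ q) = 2/3 ∨ 1/2 = 2/3
¬¬q ∧ (r ∨ (p ∨ q)) = 1/2 ∧ 2/3 = 1/2
q ∨ r = 1/2 ∨ 2/3 = 2/3
(q ∨ r) ∨ p = 2/3 ∨ 1/3 = 2/3
q ∧ p = 1/2 ∧ 1/3 = 1/3
r ⊃ (q ∧ p) = 2/3 ⊃ 1/3 = 2/3
((q ∨ r) ∨ p) ∨ (r ⊃ (q ∧ p)) = 2/3 ∨ 2/3 = 2/3
q ⊃ p = 1/2 ⊃ 1/3 = 5/6
(((q ∨ r) ∨ p) ∨ (r ⊃ (q ∧ p))) ∧ (q ⊃ p) = 2/3 ∧ 5/6 = 2/3
(¬¬q ∧ (r ∨ (p ∨ q))) ∨ ((((q ∨ r) ∨ p) ∨ (r ⊃ (q ∧ p))) ∧ (q ⊃ p)) = 1/2 ∨ 2/3 = 2/3
q ⊃ p = 1/2 ⊃ 1/3 = 5/6
p ∧ (q ⊃ p) = 1/3 ∧ 5/6 = 1/3
¬(p ∧ (q ⊃ p)) = ¬1/3 = 2/3
r ⊃ r = 2/3 ⊃ 2/3 = 1
q ∧ (r ⊃ r) = 1/2 ∧ 1 = 1/2
q ∨ r = 1/2 ∨ 2/3 = 2/3
(q ∧ (r ⊃ r)) ∧ (q ∨ r) = 1/2 ∧ 2/3 = 1/2
¬(p ∧ (q ⊃ p)) ⊃ ((q ∧ (r ⊃ r)) ∧ (q ∨ r)) = 2/3 ⊃ 1/2 = 5/6
q ∨ r = 1/2 ∨ 2/3 = 2/3
r ∨ q = 2/3 ∨ 1/2 = 2/3
q ⊃ (r ∨ q) = 1/2 ⊃ 2/3 = 1
(q ⊃ (r ∨ q)) ⊃ r = 1 ⊃ 2/3 = 2/3
(q ∨ r) ∧ ((q ⊃ (r ∨ q)) ⊃ r) = 2/3 ∧ 2/3 = 2/3
(¬(p ∧ (q ⊃ p)) ⊃ ((q ∧ (r ⊃ r)) ∧ (q ∨ r))) ⊃ ((q ∨ r) ∧ ((q ⊃ (r ∨ q)) ⊃ r)) = 5/6 ⊃ 2/3 = 5/6
((¬¬q ∧ (r ∨ (p ∨ q))) ∨ ((((q ∨ r) ∨ p) ∨ (r ⊃ (q ∧ p))) ∧ (q ⊃ p))) ∧ ((¬(p ∧ (q ⊃ p)) ⊃ ((q ∧ (r ⊃ r)) ∧ (q ∨ r))) ⊃ ((q ∨ r) ∧ ((q ⊃ (r ∨ q)) ⊃ r))) = 2/3 ∧ 5/6 = 2/3
p ∨ r = 1/3 ∨ 2/3 = 2/3
(p ∨ r) ∧ p = 2/3 ∧ 1/3 = 1/3
q ⊃ p = 1/2 ⊃ 1/3 = 5/6
¬(q ⊃ p) = ¬5/6 = 1/6
((p ∨ r) ∧ p) ∨ ¬(q ⊃ p) = 1/3 ∨ 1/6 = 1/3
r ∧ p = 2/3 ∧ 1/3 = 1/3
q ∧ q = 1/2 ∧ 1/2 = 1/2
(q ∧ q) ∧ p = 1/2 ∧ 1/3 = 1/3
(r ∧ p) ∨ ((q ∧ q) ∧ p) = 1/3 ∨ 1/3 = 1/3
¬q = ¬1/2 = 1/2
¬¬q = ¬1/2 = 1/2
p ⊃ q = 1/3 ⊃ 1/2 = 1
r ⊃ (p ⊃ q) = 2/3 ⊃ 1 = 1
¬¬q ⊃ (r ⊃ (p ⊃ q)) = 1/2 ⊃ 1 = 1
((r ∧ p) ∨ ((q ∧ q) ∧ p)) ∨ (¬¬q ⊃ (r ⊃ (p ⊃ q))) = 1/3 ∨ 1 = 1
(((p ∨ r) ∧ p) ∨ ¬(q ⊃ p)) ⊃ (((r ∧ p) ∨ ((q ∧ q) ∧ p)) ∨ (¬¬q ⊃ (r ⊃ (p ⊃ q)))) = 1/3 ⊃ 1 = 1
¬((((p ∨ r) ∧ p) ∨ ¬(q ⊃ p)) ⊃ (((r ∧ p) ∨ ((q ∧ q) ∧ p)) ∨ (¬¬q ⊃ (r ⊃ (p ⊃ q))))) = ¬1 = 0
(((¬¬q ∧ (r ∨ (p ∨ q))) ∨ ((((q ∨ r) ∨ p) ∨ (r ⊃ (q ∧ p))) ∧ (q ⊃ p))) ∧ ((¬(p ∧ (q ⊃ p)) ⊃ ((q ∧ (r ⊃ r)) ∧ (q ∨ r))) ⊃ ((q ∨ r) ∧ ((q ⊃ (r ∨ q)) ⊃ r)))) ⊃ ¬((((p ∨ r) ∧ p) ∨ ¬(q ⊃ p)) ⊃ (((r ∧ p) ∨ ((q ∧ q) ∧ p)) ∨ (¬¬q ⊃ (r ⊃ (p ⊃ q))))) = 2/3 ⊃ 0 = 1/3

1/3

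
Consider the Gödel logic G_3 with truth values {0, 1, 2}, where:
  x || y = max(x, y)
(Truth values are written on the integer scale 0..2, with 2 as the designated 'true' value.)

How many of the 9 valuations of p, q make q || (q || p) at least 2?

5

p = 0, q = 0 ↦ 0  <
p = 0, q = 1 ↦ 1  <
p = 0, q = 2 ↦ 2  ≥
p = 1, q = 0 ↦ 1  <
p = 1, q = 1 ↦ 1  <
p = 1, q = 2 ↦ 2  ≥
p = 2, q = 0 ↦ 2  ≥
p = 2, q = 1 ↦ 2  ≥
p = 2, q = 2 ↦ 2  ≥
So 5 of the 9 assignments meet the threshold.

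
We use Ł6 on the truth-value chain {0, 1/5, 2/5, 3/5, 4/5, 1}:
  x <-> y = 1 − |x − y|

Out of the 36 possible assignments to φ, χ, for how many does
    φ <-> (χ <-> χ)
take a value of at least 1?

6

value 1: 6 assignments (counts)
value 4/5: 6 assignments
value 3/5: 6 assignments
value 2/5: 6 assignments
value 1/5: 6 assignments
value 0: 6 assignments
So 6 of the 36 assignments meet the threshold.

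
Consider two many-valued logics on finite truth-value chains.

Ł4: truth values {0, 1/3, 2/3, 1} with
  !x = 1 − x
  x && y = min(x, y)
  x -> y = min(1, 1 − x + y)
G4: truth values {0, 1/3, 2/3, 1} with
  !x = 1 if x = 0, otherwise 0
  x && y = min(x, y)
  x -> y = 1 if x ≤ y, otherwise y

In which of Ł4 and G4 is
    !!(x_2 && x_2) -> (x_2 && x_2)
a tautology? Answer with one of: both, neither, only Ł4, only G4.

only Ł4

In Ł4: every assignment gives 1 — tautology.
In G4: at x_2 = 1/3 the value is 1/3 — not a tautology.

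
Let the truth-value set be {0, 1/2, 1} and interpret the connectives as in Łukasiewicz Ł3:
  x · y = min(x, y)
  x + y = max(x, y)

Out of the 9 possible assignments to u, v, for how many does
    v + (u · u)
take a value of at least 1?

5

u = 0, v = 0 ↦ 0  <
u = 0, v = 1/2 ↦ 1/2  <
u = 0, v = 1 ↦ 1  ≥
u = 1/2, v = 0 ↦ 1/2  <
u = 1/2, v = 1/2 ↦ 1/2  <
u = 1/2, v = 1 ↦ 1  ≥
u = 1, v = 0 ↦ 1  ≥
u = 1, v = 1/2 ↦ 1  ≥
u = 1, v = 1 ↦ 1  ≥
So 5 of the 9 assignments meet the threshold.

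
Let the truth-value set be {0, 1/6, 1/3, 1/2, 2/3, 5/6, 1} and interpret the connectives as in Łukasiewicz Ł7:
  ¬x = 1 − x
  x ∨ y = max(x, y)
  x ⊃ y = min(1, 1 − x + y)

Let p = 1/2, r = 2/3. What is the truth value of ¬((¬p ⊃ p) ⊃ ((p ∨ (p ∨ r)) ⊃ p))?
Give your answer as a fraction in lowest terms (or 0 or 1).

1/6

¬p = ¬1/2 = 1/2
¬p ⊃ p = 1/2 ⊃ 1/2 = 1
p ∨ r = 1/2 ∨ 2/3 = 2/3
p ∨ (p ∨ r) = 1/2 ∨ 2/3 = 2/3
(p ∨ (p ∨ r)) ⊃ p = 2/3 ⊃ 1/2 = 5/6
(¬p ⊃ p) ⊃ ((p ∨ (p ∨ r)) ⊃ p) = 1 ⊃ 5/6 = 5/6
¬((¬p ⊃ p) ⊃ ((p ∨ (p ∨ r)) ⊃ p)) = ¬5/6 = 1/6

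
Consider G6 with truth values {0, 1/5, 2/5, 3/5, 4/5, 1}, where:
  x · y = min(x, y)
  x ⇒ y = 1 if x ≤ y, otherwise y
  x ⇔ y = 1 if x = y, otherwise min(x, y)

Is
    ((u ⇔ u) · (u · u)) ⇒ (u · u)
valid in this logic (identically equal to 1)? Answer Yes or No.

u = 0 ↦ 1
u = 1/5 ↦ 1
u = 2/5 ↦ 1
u = 3/5 ↦ 1
u = 4/5 ↦ 1
u = 1 ↦ 1
Every assignment gives a value ≥ 1.

Yes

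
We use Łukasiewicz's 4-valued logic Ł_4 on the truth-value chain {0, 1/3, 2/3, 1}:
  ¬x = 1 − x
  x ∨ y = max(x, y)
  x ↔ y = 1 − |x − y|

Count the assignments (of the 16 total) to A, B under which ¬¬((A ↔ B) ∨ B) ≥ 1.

A = 0, B = 0 ↦ 1  ≥
A = 0, B = 1/3 ↦ 2/3  <
A = 0, B = 2/3 ↦ 2/3  <
A = 0, B = 1 ↦ 1  ≥
A = 1/3, B = 0 ↦ 2/3  <
A = 1/3, B = 1/3 ↦ 1  ≥
A = 1/3, B = 2/3 ↦ 2/3  <
A = 1/3, B = 1 ↦ 1  ≥
A = 2/3, B = 0 ↦ 1/3  <
A = 2/3, B = 1/3 ↦ 2/3  <
A = 2/3, B = 2/3 ↦ 1  ≥
A = 2/3, B = 1 ↦ 1  ≥
A = 1, B = 0 ↦ 0  <
A = 1, B = 1/3 ↦ 1/3  <
A = 1, B = 2/3 ↦ 2/3  <
A = 1, B = 1 ↦ 1  ≥
So 7 of the 16 assignments meet the threshold.

7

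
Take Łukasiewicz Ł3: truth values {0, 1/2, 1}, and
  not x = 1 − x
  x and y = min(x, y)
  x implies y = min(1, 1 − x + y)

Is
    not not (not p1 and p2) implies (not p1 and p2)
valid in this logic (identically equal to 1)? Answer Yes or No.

p1 = 0, p2 = 0 ↦ 1
p1 = 0, p2 = 1/2 ↦ 1
p1 = 0, p2 = 1 ↦ 1
p1 = 1/2, p2 = 0 ↦ 1
p1 = 1/2, p2 = 1/2 ↦ 1
p1 = 1/2, p2 = 1 ↦ 1
p1 = 1, p2 = 0 ↦ 1
p1 = 1, p2 = 1/2 ↦ 1
p1 = 1, p2 = 1 ↦ 1
Every assignment gives a value ≥ 1.

Yes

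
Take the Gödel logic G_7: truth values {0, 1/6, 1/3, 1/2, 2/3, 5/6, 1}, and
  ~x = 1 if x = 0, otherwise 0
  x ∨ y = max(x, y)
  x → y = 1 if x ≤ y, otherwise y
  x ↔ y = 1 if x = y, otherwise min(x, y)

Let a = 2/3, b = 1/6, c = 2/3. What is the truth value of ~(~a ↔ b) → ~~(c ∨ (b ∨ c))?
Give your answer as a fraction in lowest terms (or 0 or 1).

1

~a = ~2/3 = 0
~a ↔ b = 0 ↔ 1/6 = 0
~(~a ↔ b) = ~0 = 1
b ∨ c = 1/6 ∨ 2/3 = 2/3
c ∨ (b ∨ c) = 2/3 ∨ 2/3 = 2/3
~(c ∨ (b ∨ c)) = ~2/3 = 0
~~(c ∨ (b ∨ c)) = ~0 = 1
~(~a ↔ b) → ~~(c ∨ (b ∨ c)) = 1 → 1 = 1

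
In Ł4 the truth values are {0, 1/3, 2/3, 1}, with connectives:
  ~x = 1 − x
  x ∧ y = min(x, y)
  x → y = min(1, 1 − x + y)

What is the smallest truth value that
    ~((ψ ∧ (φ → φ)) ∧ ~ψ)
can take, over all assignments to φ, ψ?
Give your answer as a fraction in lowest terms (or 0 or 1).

Take φ = 0, ψ = 1/3:
φ → φ = 0 → 0 = 1
ψ ∧ (φ → φ) = 1/3 ∧ 1 = 1/3
~ψ = ~1/3 = 2/3
(ψ ∧ (φ → φ)) ∧ ~ψ = 1/3 ∧ 2/3 = 1/3
~((ψ ∧ (φ → φ)) ∧ ~ψ) = ~1/3 = 2/3
No assignment yields a value below 2/3, so this is the minimum.

2/3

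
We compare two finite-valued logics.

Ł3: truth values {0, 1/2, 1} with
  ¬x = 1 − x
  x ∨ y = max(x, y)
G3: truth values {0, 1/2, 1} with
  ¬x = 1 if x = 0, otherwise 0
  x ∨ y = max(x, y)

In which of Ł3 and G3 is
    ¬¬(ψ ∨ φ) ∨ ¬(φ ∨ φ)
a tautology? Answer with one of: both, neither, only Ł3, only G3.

only G3

In Ł3: at φ = 1/2, ψ = 0 the value is 1/2 — not a tautology.
In G3: every assignment gives 1 — tautology.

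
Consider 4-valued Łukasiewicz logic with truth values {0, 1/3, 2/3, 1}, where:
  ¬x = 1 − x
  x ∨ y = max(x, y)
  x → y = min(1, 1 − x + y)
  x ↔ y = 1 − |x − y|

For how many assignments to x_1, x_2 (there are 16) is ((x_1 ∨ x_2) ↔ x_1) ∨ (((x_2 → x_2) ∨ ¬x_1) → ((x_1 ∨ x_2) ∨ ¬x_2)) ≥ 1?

x_1 = 0, x_2 = 0 ↦ 1  ≥
x_1 = 0, x_2 = 1/3 ↦ 2/3  <
x_1 = 0, x_2 = 2/3 ↦ 2/3  <
x_1 = 0, x_2 = 1 ↦ 1  ≥
x_1 = 1/3, x_2 = 0 ↦ 1  ≥
x_1 = 1/3, x_2 = 1/3 ↦ 1  ≥
x_1 = 1/3, x_2 = 2/3 ↦ 2/3  <
x_1 = 1/3, x_2 = 1 ↦ 1  ≥
x_1 = 2/3, x_2 = 0 ↦ 1  ≥
x_1 = 2/3, x_2 = 1/3 ↦ 1  ≥
x_1 = 2/3, x_2 = 2/3 ↦ 1  ≥
x_1 = 2/3, x_2 = 1 ↦ 1  ≥
x_1 = 1, x_2 = 0 ↦ 1  ≥
x_1 = 1, x_2 = 1/3 ↦ 1  ≥
x_1 = 1, x_2 = 2/3 ↦ 1  ≥
x_1 = 1, x_2 = 1 ↦ 1  ≥
So 13 of the 16 assignments meet the threshold.

13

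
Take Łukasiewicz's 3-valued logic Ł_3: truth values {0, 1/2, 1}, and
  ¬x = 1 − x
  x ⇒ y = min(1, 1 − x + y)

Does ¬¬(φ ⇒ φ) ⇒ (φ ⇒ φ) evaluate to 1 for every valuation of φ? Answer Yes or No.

Yes

φ = 0 ↦ 1
φ = 1/2 ↦ 1
φ = 1 ↦ 1
Every assignment gives a value ≥ 1.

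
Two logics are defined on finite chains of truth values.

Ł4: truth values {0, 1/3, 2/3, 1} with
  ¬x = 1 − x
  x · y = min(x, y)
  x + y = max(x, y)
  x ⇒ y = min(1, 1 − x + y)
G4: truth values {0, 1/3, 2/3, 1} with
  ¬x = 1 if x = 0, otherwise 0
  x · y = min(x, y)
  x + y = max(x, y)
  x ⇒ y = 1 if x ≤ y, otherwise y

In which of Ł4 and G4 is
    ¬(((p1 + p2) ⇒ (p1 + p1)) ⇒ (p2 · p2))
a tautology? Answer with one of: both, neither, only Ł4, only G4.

neither

In Ł4: at p1 = 0, p2 = 1/3 the value is 1/3 — not a tautology.
In G4: at p1 = 0, p2 = 1/3 the value is 0 — not a tautology.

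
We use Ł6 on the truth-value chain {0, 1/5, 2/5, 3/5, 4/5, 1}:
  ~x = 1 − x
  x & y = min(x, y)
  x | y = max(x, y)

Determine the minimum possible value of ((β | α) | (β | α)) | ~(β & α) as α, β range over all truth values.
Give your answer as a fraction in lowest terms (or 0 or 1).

3/5

Take α = 2/5, β = 2/5:
β | α = 2/5 | 2/5 = 2/5
β | α = 2/5 | 2/5 = 2/5
(β | α) | (β | α) = 2/5 | 2/5 = 2/5
β & α = 2/5 & 2/5 = 2/5
~(β & α) = ~2/5 = 3/5
((β | α) | (β | α)) | ~(β & α) = 2/5 | 3/5 = 3/5
No assignment yields a value below 3/5, so this is the minimum.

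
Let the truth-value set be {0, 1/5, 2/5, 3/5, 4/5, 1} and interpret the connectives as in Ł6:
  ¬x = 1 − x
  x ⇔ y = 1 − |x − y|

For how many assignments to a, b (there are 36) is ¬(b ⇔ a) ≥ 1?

value 1: 2 assignments (counts)
value 4/5: 4 assignments
value 3/5: 6 assignments
value 2/5: 8 assignments
value 1/5: 10 assignments
value 0: 6 assignments
So 2 of the 36 assignments meet the threshold.

2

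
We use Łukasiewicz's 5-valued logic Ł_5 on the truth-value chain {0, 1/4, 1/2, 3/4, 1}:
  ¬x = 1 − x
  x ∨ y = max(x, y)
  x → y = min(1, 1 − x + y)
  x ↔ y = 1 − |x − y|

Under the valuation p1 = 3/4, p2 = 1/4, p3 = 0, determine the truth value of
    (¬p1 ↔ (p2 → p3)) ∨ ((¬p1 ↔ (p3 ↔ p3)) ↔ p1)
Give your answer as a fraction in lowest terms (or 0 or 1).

¬p1 = ¬3/4 = 1/4
p2 → p3 = 1/4 → 0 = 3/4
¬p1 ↔ (p2 → p3) = 1/4 ↔ 3/4 = 1/2
¬p1 = ¬3/4 = 1/4
p3 ↔ p3 = 0 ↔ 0 = 1
¬p1 ↔ (p3 ↔ p3) = 1/4 ↔ 1 = 1/4
(¬p1 ↔ (p3 ↔ p3)) ↔ p1 = 1/4 ↔ 3/4 = 1/2
(¬p1 ↔ (p2 → p3)) ∨ ((¬p1 ↔ (p3 ↔ p3)) ↔ p1) = 1/2 ∨ 1/2 = 1/2

1/2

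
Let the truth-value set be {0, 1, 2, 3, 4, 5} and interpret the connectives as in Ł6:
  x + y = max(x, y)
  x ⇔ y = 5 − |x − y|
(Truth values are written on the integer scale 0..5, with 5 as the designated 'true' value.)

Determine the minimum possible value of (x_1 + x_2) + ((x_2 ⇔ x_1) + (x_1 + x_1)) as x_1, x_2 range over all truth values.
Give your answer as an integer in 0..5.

Take x_1 = 0, x_2 = 2:
x_1 + x_2 = 0 + 2 = 2
x_2 ⇔ x_1 = 2 ⇔ 0 = 3
x_1 + x_1 = 0 + 0 = 0
(x_2 ⇔ x_1) + (x_1 + x_1) = 3 + 0 = 3
(x_1 + x_2) + ((x_2 ⇔ x_1) + (x_1 + x_1)) = 2 + 3 = 3
No assignment yields a value below 3, so this is the minimum.

3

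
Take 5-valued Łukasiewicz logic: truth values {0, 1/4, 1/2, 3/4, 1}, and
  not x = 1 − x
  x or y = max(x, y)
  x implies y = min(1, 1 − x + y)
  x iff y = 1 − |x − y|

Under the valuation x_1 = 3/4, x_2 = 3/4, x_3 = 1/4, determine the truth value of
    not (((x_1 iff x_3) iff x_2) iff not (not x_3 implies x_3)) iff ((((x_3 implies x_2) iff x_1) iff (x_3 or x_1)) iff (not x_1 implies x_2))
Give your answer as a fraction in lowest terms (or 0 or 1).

x_1 iff x_3 = 3/4 iff 1/4 = 1/2
(x_1 iff x_3) iff x_2 = 1/2 iff 3/4 = 3/4
not x_3 = not 1/4 = 3/4
not x_3 implies x_3 = 3/4 implies 1/4 = 1/2
not (not x_3 implies x_3) = not 1/2 = 1/2
((x_1 iff x_3) iff x_2) iff not (not x_3 implies x_3) = 3/4 iff 1/2 = 3/4
not (((x_1 iff x_3) iff x_2) iff not (not x_3 implies x_3)) = not 3/4 = 1/4
x_3 implies x_2 = 1/4 implies 3/4 = 1
(x_3 implies x_2) iff x_1 = 1 iff 3/4 = 3/4
x_3 or x_1 = 1/4 or 3/4 = 3/4
((x_3 implies x_2) iff x_1) iff (x_3 or x_1) = 3/4 iff 3/4 = 1
not x_1 = not 3/4 = 1/4
not x_1 implies x_2 = 1/4 implies 3/4 = 1
(((x_3 implies x_2) iff x_1) iff (x_3 or x_1)) iff (not x_1 implies x_2) = 1 iff 1 = 1
not (((x_1 iff x_3) iff x_2) iff not (not x_3 implies x_3)) iff ((((x_3 implies x_2) iff x_1) iff (x_3 or x_1)) iff (not x_1 implies x_2)) = 1/4 iff 1 = 1/4

1/4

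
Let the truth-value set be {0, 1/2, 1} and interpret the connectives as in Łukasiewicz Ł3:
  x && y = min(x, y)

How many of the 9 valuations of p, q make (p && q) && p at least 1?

1

p = 0, q = 0 ↦ 0  <
p = 0, q = 1/2 ↦ 0  <
p = 0, q = 1 ↦ 0  <
p = 1/2, q = 0 ↦ 0  <
p = 1/2, q = 1/2 ↦ 1/2  <
p = 1/2, q = 1 ↦ 1/2  <
p = 1, q = 0 ↦ 0  <
p = 1, q = 1/2 ↦ 1/2  <
p = 1, q = 1 ↦ 1  ≥
So 1 of the 9 assignments meets the threshold.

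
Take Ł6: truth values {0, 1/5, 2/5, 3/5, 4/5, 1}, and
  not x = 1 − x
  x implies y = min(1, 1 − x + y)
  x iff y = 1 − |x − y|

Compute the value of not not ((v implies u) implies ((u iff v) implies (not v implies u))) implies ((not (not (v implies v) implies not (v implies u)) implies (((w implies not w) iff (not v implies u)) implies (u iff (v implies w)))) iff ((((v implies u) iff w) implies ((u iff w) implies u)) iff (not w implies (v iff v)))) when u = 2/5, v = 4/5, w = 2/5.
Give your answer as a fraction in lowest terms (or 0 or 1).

3/5

v implies u = 4/5 implies 2/5 = 3/5
u iff v = 2/5 iff 4/5 = 3/5
not v = not 4/5 = 1/5
not v implies u = 1/5 implies 2/5 = 1
(u iff v) implies (not v implies u) = 3/5 implies 1 = 1
(v implies u) implies ((u iff v) implies (not v implies u)) = 3/5 implies 1 = 1
not ((v implies u) implies ((u iff v) implies (not v implies u))) = not 1 = 0
not not ((v implies u) implies ((u iff v) implies (not v implies u))) = not 0 = 1
v implies v = 4/5 implies 4/5 = 1
not (v implies v) = not 1 = 0
v implies u = 4/5 implies 2/5 = 3/5
not (v implies u) = not 3/5 = 2/5
not (v implies v) implies not (v implies u) = 0 implies 2/5 = 1
not (not (v implies v) implies not (v implies u)) = not 1 = 0
not w = not 2/5 = 3/5
w implies not w = 2/5 implies 3/5 = 1
not v = not 4/5 = 1/5
not v implies u = 1/5 implies 2/5 = 1
(w implies not w) iff (not v implies u) = 1 iff 1 = 1
v implies w = 4/5 implies 2/5 = 3/5
u iff (v implies w) = 2/5 iff 3/5 = 4/5
((w implies not w) iff (not v implies u)) implies (u iff (v implies w)) = 1 implies 4/5 = 4/5
not (not (v implies v) implies not (v implies u)) implies (((w implies not w) iff (not v implies u)) implies (u iff (v implies w))) = 0 implies 4/5 = 1
v implies u = 4/5 implies 2/5 = 3/5
(v implies u) iff w = 3/5 iff 2/5 = 4/5
u iff w = 2/5 iff 2/5 = 1
(u iff w) implies u = 1 implies 2/5 = 2/5
((v implies u) iff w) implies ((u iff w) implies u) = 4/5 implies 2/5 = 3/5
not w = not 2/5 = 3/5
v iff v = 4/5 iff 4/5 = 1
not w implies (v iff v) = 3/5 implies 1 = 1
(((v implies u) iff w) implies ((u iff w) implies u)) iff (not w implies (v iff v)) = 3/5 iff 1 = 3/5
(not (not (v implies v) implies not (v implies u)) implies (((w implies not w) iff (not v implies u)) implies (u iff (v implies w)))) iff ((((v implies u) iff w) implies ((u iff w) implies u)) iff (not w implies (v iff v))) = 1 iff 3/5 = 3/5
not not ((v implies u) implies ((u iff v) implies (not v implies u))) implies ((not (not (v implies v) implies not (v implies u)) implies (((w implies not w) iff (not v implies u)) implies (u iff (v implies w)))) iff ((((v implies u) iff w) implies ((u iff w) implies u)) iff (not w implies (v iff v)))) = 1 implies 3/5 = 3/5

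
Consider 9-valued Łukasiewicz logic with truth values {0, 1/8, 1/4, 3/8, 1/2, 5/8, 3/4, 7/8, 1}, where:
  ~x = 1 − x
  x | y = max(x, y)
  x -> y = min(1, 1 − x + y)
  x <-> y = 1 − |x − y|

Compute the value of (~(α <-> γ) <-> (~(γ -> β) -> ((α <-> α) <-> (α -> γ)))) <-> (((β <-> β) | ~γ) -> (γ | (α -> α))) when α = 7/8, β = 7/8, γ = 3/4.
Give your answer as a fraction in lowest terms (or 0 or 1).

α <-> γ = 7/8 <-> 3/4 = 7/8
~(α <-> γ) = ~7/8 = 1/8
γ -> β = 3/4 -> 7/8 = 1
~(γ -> β) = ~1 = 0
α <-> α = 7/8 <-> 7/8 = 1
α -> γ = 7/8 -> 3/4 = 7/8
(α <-> α) <-> (α -> γ) = 1 <-> 7/8 = 7/8
~(γ -> β) -> ((α <-> α) <-> (α -> γ)) = 0 -> 7/8 = 1
~(α <-> γ) <-> (~(γ -> β) -> ((α <-> α) <-> (α -> γ))) = 1/8 <-> 1 = 1/8
β <-> β = 7/8 <-> 7/8 = 1
~γ = ~3/4 = 1/4
(β <-> β) | ~γ = 1 | 1/4 = 1
α -> α = 7/8 -> 7/8 = 1
γ | (α -> α) = 3/4 | 1 = 1
((β <-> β) | ~γ) -> (γ | (α -> α)) = 1 -> 1 = 1
(~(α <-> γ) <-> (~(γ -> β) -> ((α <-> α) <-> (α -> γ)))) <-> (((β <-> β) | ~γ) -> (γ | (α -> α))) = 1/8 <-> 1 = 1/8

1/8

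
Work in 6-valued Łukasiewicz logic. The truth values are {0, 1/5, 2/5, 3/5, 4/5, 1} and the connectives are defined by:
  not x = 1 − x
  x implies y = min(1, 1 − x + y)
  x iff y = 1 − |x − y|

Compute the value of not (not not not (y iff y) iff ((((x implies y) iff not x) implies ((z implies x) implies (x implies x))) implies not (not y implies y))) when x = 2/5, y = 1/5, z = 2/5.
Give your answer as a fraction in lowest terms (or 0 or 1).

3/5

y iff y = 1/5 iff 1/5 = 1
not (y iff y) = not 1 = 0
not not (y iff y) = not 0 = 1
not not not (y iff y) = not 1 = 0
x implies y = 2/5 implies 1/5 = 4/5
not x = not 2/5 = 3/5
(x implies y) iff not x = 4/5 iff 3/5 = 4/5
z implies x = 2/5 implies 2/5 = 1
x implies x = 2/5 implies 2/5 = 1
(z implies x) implies (x implies x) = 1 implies 1 = 1
((x implies y) iff not x) implies ((z implies x) implies (x implies x)) = 4/5 implies 1 = 1
not y = not 1/5 = 4/5
not y implies y = 4/5 implies 1/5 = 2/5
not (not y implies y) = not 2/5 = 3/5
(((x implies y) iff not x) implies ((z implies x) implies (x implies x))) implies not (not y implies y) = 1 implies 3/5 = 3/5
not not not (y iff y) iff ((((x implies y) iff not x) implies ((z implies x) implies (x implies x))) implies not (not y implies y)) = 0 iff 3/5 = 2/5
not (not not not (y iff y) iff ((((x implies y) iff not x) implies ((z implies x) implies (x implies x))) implies not (not y implies y))) = not 2/5 = 3/5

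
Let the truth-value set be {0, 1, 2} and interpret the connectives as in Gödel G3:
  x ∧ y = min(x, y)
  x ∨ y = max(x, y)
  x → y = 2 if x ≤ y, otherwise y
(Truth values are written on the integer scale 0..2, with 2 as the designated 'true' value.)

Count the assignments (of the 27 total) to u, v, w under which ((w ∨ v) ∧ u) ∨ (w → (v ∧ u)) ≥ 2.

value 2: 16 assignments (counts)
value 1: 5 assignments
value 0: 6 assignments
So 16 of the 27 assignments meet the threshold.

16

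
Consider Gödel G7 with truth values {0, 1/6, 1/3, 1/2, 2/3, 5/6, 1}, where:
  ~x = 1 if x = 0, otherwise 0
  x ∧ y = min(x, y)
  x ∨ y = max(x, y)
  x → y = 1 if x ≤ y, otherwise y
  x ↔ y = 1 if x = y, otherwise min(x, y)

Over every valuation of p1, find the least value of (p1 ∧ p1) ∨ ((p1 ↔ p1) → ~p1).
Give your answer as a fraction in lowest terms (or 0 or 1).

Take p1 = 1/6:
p1 ∧ p1 = 1/6 ∧ 1/6 = 1/6
p1 ↔ p1 = 1/6 ↔ 1/6 = 1
~p1 = ~1/6 = 0
(p1 ↔ p1) → ~p1 = 1 → 0 = 0
(p1 ∧ p1) ∨ ((p1 ↔ p1) → ~p1) = 1/6 ∨ 0 = 1/6
No assignment yields a value below 1/6, so this is the minimum.

1/6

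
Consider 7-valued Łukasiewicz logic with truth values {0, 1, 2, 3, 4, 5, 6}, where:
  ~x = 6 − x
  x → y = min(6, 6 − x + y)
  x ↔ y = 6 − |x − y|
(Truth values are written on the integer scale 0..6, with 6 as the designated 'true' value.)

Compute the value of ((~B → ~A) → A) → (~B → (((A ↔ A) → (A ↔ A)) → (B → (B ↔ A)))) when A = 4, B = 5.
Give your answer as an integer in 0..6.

~B = ~5 = 1
~A = ~4 = 2
~B → ~A = 1 → 2 = 6
(~B → ~A) → A = 6 → 4 = 4
~B = ~5 = 1
A ↔ A = 4 ↔ 4 = 6
A ↔ A = 4 ↔ 4 = 6
(A ↔ A) → (A ↔ A) = 6 → 6 = 6
B ↔ A = 5 ↔ 4 = 5
B → (B ↔ A) = 5 → 5 = 6
((A ↔ A) → (A ↔ A)) → (B → (B ↔ A)) = 6 → 6 = 6
~B → (((A ↔ A) → (A ↔ A)) → (B → (B ↔ A))) = 1 → 6 = 6
((~B → ~A) → A) → (~B → (((A ↔ A) → (A ↔ A)) → (B → (B ↔ A)))) = 4 → 6 = 6

6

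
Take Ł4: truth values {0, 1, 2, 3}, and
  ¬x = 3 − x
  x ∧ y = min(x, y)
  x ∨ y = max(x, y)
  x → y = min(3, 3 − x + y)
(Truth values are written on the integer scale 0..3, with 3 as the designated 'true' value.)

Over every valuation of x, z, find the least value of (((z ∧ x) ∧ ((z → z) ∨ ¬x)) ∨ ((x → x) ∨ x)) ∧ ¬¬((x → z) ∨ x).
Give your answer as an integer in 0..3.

2

Take x = 1, z = 0:
z ∧ x = 0 ∧ 1 = 0
z → z = 0 → 0 = 3
¬x = ¬1 = 2
(z → z) ∨ ¬x = 3 ∨ 2 = 3
(z ∧ x) ∧ ((z → z) ∨ ¬x) = 0 ∧ 3 = 0
x → x = 1 → 1 = 3
(x → x) ∨ x = 3 ∨ 1 = 3
((z ∧ x) ∧ ((z → z) ∨ ¬x)) ∨ ((x → x) ∨ x) = 0 ∨ 3 = 3
x → z = 1 → 0 = 2
(x → z) ∨ x = 2 ∨ 1 = 2
¬((x → z) ∨ x) = ¬2 = 1
¬¬((x → z) ∨ x) = ¬1 = 2
(((z ∧ x) ∧ ((z → z) ∨ ¬x)) ∨ ((x → x) ∨ x)) ∧ ¬¬((x → z) ∨ x) = 3 ∧ 2 = 2
No assignment yields a value below 2, so this is the minimum.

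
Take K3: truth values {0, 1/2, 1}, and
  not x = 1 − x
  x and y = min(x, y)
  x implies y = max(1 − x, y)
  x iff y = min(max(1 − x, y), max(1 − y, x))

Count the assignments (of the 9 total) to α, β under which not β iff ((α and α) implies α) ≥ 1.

2

α = 0, β = 0 ↦ 1  ≥
α = 0, β = 1/2 ↦ 1/2  <
α = 0, β = 1 ↦ 0  <
α = 1/2, β = 0 ↦ 1/2  <
α = 1/2, β = 1/2 ↦ 1/2  <
α = 1/2, β = 1 ↦ 1/2  <
α = 1, β = 0 ↦ 1  ≥
α = 1, β = 1/2 ↦ 1/2  <
α = 1, β = 1 ↦ 0  <
So 2 of the 9 assignments meet the threshold.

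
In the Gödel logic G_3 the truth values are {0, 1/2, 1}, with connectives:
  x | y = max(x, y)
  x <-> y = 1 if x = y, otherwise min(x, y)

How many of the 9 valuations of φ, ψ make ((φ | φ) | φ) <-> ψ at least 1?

3

φ = 0, ψ = 0 ↦ 1  ≥
φ = 0, ψ = 1/2 ↦ 0  <
φ = 0, ψ = 1 ↦ 0  <
φ = 1/2, ψ = 0 ↦ 0  <
φ = 1/2, ψ = 1/2 ↦ 1  ≥
φ = 1/2, ψ = 1 ↦ 1/2  <
φ = 1, ψ = 0 ↦ 0  <
φ = 1, ψ = 1/2 ↦ 1/2  <
φ = 1, ψ = 1 ↦ 1  ≥
So 3 of the 9 assignments meet the threshold.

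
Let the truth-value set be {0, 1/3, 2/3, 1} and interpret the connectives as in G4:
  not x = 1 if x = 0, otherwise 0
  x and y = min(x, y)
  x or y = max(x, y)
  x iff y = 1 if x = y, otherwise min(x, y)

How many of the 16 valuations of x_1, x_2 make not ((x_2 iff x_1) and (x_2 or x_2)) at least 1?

x_1 = 0, x_2 = 0 ↦ 1  ≥
x_1 = 0, x_2 = 1/3 ↦ 1  ≥
x_1 = 0, x_2 = 2/3 ↦ 1  ≥
x_1 = 0, x_2 = 1 ↦ 1  ≥
x_1 = 1/3, x_2 = 0 ↦ 1  ≥
x_1 = 1/3, x_2 = 1/3 ↦ 0  <
x_1 = 1/3, x_2 = 2/3 ↦ 0  <
x_1 = 1/3, x_2 = 1 ↦ 0  <
x_1 = 2/3, x_2 = 0 ↦ 1  ≥
x_1 = 2/3, x_2 = 1/3 ↦ 0  <
x_1 = 2/3, x_2 = 2/3 ↦ 0  <
x_1 = 2/3, x_2 = 1 ↦ 0  <
x_1 = 1, x_2 = 0 ↦ 1  ≥
x_1 = 1, x_2 = 1/3 ↦ 0  <
x_1 = 1, x_2 = 2/3 ↦ 0  <
x_1 = 1, x_2 = 1 ↦ 0  <
So 7 of the 16 assignments meet the threshold.

7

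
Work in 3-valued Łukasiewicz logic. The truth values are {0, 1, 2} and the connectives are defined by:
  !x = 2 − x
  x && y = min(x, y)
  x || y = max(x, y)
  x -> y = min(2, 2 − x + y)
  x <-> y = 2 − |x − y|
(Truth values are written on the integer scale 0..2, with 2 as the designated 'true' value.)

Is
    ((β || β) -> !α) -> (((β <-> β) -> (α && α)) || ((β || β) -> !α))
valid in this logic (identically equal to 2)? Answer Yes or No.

Yes

α = 0, β = 0 ↦ 2
α = 0, β = 1 ↦ 2
α = 0, β = 2 ↦ 2
α = 1, β = 0 ↦ 2
α = 1, β = 1 ↦ 2
α = 1, β = 2 ↦ 2
α = 2, β = 0 ↦ 2
α = 2, β = 1 ↦ 2
α = 2, β = 2 ↦ 2
Every assignment gives a value ≥ 2.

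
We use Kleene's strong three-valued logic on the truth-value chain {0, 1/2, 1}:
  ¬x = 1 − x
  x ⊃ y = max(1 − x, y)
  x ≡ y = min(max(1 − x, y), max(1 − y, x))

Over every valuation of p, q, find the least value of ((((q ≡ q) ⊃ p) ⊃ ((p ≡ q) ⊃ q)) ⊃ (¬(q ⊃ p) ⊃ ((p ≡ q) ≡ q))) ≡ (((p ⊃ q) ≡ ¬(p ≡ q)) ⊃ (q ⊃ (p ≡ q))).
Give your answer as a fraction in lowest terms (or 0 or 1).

1/2

Take p = 0, q = 1/2:
q ≡ q = 1/2 ≡ 1/2 = 1/2
(q ≡ q) ⊃ p = 1/2 ⊃ 0 = 1/2
p ≡ q = 0 ≡ 1/2 = 1/2
(p ≡ q) ⊃ q = 1/2 ⊃ 1/2 = 1/2
((q ≡ q) ⊃ p) ⊃ ((p ≡ q) ⊃ q) = 1/2 ⊃ 1/2 = 1/2
q ⊃ p = 1/2 ⊃ 0 = 1/2
¬(q ⊃ p) = ¬1/2 = 1/2
p ≡ q = 0 ≡ 1/2 = 1/2
(p ≡ q) ≡ q = 1/2 ≡ 1/2 = 1/2
¬(q ⊃ p) ⊃ ((p ≡ q) ≡ q) = 1/2 ⊃ 1/2 = 1/2
(((q ≡ q) ⊃ p) ⊃ ((p ≡ q) ⊃ q)) ⊃ (¬(q ⊃ p) ⊃ ((p ≡ q) ≡ q)) = 1/2 ⊃ 1/2 = 1/2
p ⊃ q = 0 ⊃ 1/2 = 1
p ≡ q = 0 ≡ 1/2 = 1/2
¬(p ≡ q) = ¬1/2 = 1/2
(p ⊃ q) ≡ ¬(p ≡ q) = 1 ≡ 1/2 = 1/2
p ≡ q = 0 ≡ 1/2 = 1/2
q ⊃ (p ≡ q) = 1/2 ⊃ 1/2 = 1/2
((p ⊃ q) ≡ ¬(p ≡ q)) ⊃ (q ⊃ (p ≡ q)) = 1/2 ⊃ 1/2 = 1/2
((((q ≡ q) ⊃ p) ⊃ ((p ≡ q) ⊃ q)) ⊃ (¬(q ⊃ p) ⊃ ((p ≡ q) ≡ q))) ≡ (((p ⊃ q) ≡ ¬(p ≡ q)) ⊃ (q ⊃ (p ≡ q))) = 1/2 ≡ 1/2 = 1/2
No assignment yields a value below 1/2, so this is the minimum.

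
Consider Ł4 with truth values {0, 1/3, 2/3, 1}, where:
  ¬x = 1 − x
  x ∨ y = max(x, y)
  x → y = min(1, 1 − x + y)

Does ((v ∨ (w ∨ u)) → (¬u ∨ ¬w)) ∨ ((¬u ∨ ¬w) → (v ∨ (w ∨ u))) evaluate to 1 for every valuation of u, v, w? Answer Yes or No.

Yes

At u = 1, v = 2/3, w = 2/3, for instance:
w ∨ u = 2/3 ∨ 1 = 1
v ∨ (w ∨ u) = 2/3 ∨ 1 = 1
¬u = ¬1 = 0
¬w = ¬2/3 = 1/3
¬u ∨ ¬w = 0 ∨ 1/3 = 1/3
(v ∨ (w ∨ u)) → (¬u ∨ ¬w) = 1 → 1/3 = 1/3
(¬u ∨ ¬w) → (v ∨ (w ∨ u)) = 1/3 → 1 = 1
((v ∨ (w ∨ u)) → (¬u ∨ ¬w)) ∨ ((¬u ∨ ¬w) → (v ∨ (w ∨ u))) = 1/3 ∨ 1 = 1
and checking the remaining 63 assignments likewise gives ≥ 1 in every case.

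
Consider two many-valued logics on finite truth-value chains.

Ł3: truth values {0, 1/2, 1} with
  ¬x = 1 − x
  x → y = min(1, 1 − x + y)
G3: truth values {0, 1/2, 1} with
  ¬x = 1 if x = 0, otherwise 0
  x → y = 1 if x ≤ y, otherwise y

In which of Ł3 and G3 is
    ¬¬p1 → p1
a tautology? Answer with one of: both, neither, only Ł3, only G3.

only Ł3

In Ł3: every assignment gives 1 — tautology.
In G3: at p1 = 1/2 the value is 1/2 — not a tautology.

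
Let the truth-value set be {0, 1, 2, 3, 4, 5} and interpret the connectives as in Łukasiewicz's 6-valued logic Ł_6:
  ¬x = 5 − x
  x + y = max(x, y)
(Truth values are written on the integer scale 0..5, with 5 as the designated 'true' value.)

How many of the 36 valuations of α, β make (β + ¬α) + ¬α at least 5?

11

value 5: 11 assignments (counts)
value 4: 9 assignments
value 3: 7 assignments
value 2: 5 assignments
value 1: 3 assignments
value 0: 1 assignment
So 11 of the 36 assignments meet the threshold.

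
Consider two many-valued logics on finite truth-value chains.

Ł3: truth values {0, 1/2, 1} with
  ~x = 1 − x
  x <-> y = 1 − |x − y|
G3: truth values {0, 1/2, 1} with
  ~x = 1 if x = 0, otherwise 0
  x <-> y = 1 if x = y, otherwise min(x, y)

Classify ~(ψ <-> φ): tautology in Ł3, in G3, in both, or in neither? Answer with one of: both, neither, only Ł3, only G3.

neither

In Ł3: at φ = 0, ψ = 0 the value is 0 — not a tautology.
In G3: at φ = 0, ψ = 0 the value is 0 — not a tautology.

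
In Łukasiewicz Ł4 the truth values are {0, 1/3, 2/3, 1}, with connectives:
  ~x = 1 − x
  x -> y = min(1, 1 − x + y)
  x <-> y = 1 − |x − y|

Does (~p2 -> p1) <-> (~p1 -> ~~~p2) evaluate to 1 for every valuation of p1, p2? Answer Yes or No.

No

Counterexample: take p1 = 0, p2 = 0.
~p2 = ~0 = 1
~p2 -> p1 = 1 -> 0 = 0
~p1 = ~0 = 1
~p2 = ~0 = 1
~~p2 = ~1 = 0
~~~p2 = ~0 = 1
~p1 -> ~~~p2 = 1 -> 1 = 1
(~p2 -> p1) <-> (~p1 -> ~~~p2) = 0 <-> 1 = 0
This gives 0 ≠ 1.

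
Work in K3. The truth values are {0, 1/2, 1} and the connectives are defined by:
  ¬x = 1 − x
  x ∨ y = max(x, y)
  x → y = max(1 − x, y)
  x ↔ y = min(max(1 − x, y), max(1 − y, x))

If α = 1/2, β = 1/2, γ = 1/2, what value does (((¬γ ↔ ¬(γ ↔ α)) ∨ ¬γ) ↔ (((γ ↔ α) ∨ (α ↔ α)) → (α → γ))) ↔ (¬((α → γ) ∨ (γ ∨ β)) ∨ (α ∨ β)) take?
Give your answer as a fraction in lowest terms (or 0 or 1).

¬γ = ¬1/2 = 1/2
γ ↔ α = 1/2 ↔ 1/2 = 1/2
¬(γ ↔ α) = ¬1/2 = 1/2
¬γ ↔ ¬(γ ↔ α) = 1/2 ↔ 1/2 = 1/2
¬γ = ¬1/2 = 1/2
(¬γ ↔ ¬(γ ↔ α)) ∨ ¬γ = 1/2 ∨ 1/2 = 1/2
γ ↔ α = 1/2 ↔ 1/2 = 1/2
α ↔ α = 1/2 ↔ 1/2 = 1/2
(γ ↔ α) ∨ (α ↔ α) = 1/2 ∨ 1/2 = 1/2
α → γ = 1/2 → 1/2 = 1/2
((γ ↔ α) ∨ (α ↔ α)) → (α → γ) = 1/2 → 1/2 = 1/2
((¬γ ↔ ¬(γ ↔ α)) ∨ ¬γ) ↔ (((γ ↔ α) ∨ (α ↔ α)) → (α → γ)) = 1/2 ↔ 1/2 = 1/2
α → γ = 1/2 → 1/2 = 1/2
γ ∨ β = 1/2 ∨ 1/2 = 1/2
(α → γ) ∨ (γ ∨ β) = 1/2 ∨ 1/2 = 1/2
¬((α → γ) ∨ (γ ∨ β)) = ¬1/2 = 1/2
α ∨ β = 1/2 ∨ 1/2 = 1/2
¬((α → γ) ∨ (γ ∨ β)) ∨ (α ∨ β) = 1/2 ∨ 1/2 = 1/2
(((¬γ ↔ ¬(γ ↔ α)) ∨ ¬γ) ↔ (((γ ↔ α) ∨ (α ↔ α)) → (α → γ))) ↔ (¬((α → γ) ∨ (γ ∨ β)) ∨ (α ∨ β)) = 1/2 ↔ 1/2 = 1/2

1/2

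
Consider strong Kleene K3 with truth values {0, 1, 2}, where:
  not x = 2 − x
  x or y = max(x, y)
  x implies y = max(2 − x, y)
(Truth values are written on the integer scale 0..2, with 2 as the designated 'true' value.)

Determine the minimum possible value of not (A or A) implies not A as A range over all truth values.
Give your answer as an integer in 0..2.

Take A = 1:
A or A = 1 or 1 = 1
not (A or A) = not 1 = 1
not A = not 1 = 1
not (A or A) implies not A = 1 implies 1 = 1
No assignment yields a value below 1, so this is the minimum.

1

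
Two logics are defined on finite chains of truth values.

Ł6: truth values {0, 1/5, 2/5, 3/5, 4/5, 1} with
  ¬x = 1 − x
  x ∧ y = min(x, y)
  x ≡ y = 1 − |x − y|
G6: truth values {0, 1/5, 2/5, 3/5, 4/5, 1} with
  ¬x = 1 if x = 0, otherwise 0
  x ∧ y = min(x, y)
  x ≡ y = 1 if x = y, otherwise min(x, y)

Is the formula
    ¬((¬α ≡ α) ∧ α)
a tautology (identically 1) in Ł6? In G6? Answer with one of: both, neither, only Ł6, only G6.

In Ł6: at α = 1/5 the value is 4/5 — not a tautology.
In G6: every assignment gives 1 — tautology.

only G6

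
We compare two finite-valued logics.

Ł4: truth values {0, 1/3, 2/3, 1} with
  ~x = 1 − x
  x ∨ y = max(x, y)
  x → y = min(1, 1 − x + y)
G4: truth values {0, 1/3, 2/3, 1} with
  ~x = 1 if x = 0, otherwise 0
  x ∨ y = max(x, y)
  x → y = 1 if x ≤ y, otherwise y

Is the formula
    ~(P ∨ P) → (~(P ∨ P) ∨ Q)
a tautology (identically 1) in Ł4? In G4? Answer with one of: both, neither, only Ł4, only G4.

both

In Ł4: every assignment gives 1 — tautology.
In G4: every assignment gives 1 — tautology.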